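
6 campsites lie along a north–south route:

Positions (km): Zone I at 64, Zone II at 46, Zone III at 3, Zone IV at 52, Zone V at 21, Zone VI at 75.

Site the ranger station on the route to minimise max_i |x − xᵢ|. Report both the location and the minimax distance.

location 39, max distance 36

The 1-center on a line is the midpoint of the two extreme points: leftmost at 3, rightmost at 75.
Optimal location = (3 + 75)/2 = 39; maximum distance = (75 − 3)/2 = 36.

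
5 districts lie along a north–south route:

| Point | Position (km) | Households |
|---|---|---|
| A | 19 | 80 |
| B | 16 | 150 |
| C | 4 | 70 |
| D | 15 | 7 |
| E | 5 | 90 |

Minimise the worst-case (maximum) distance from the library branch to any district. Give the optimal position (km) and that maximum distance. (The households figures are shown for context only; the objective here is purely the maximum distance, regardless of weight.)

The 1-center on a line is the midpoint of the two extreme points: leftmost at 4, rightmost at 19.
Optimal location = (4 + 19)/2 = 11.5; maximum distance = (19 − 4)/2 = 7.5.

location 11.5, max distance 7.5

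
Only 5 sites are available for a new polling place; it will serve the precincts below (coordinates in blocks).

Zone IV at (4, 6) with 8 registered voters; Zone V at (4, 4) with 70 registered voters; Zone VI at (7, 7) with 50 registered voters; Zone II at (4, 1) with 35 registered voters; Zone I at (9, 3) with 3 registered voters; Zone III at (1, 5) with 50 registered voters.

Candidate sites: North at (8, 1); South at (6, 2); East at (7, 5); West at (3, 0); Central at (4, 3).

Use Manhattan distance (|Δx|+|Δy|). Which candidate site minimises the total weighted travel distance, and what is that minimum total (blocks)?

Total weighted distance at each candidate:
  North (8, 1): total = 1611
  South (6, 2): total = 1145
  East (7, 5): total = 969
  West (3, 0): total = 1403
  Central (4, 3): total = 779
Minimum is at Central with total 779 blocks.

Central, total 779 blocks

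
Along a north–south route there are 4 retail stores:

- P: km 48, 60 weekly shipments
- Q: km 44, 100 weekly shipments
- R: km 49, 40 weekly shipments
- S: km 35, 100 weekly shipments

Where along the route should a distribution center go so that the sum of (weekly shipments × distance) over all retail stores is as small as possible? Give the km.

x = 44

For a sum of weighted absolute distances on a line, the optimum is the weighted median (not the mean). Total weight W = 300; half-weight = 150.
Sort by position and accumulate weight:
  km 35 (S, w=100) → cum 100
  km 44 (Q, w=100) → cum 200  ≥ 150 → median here
  km 48 (P, w=60) → cum 260
  km 49 (R, w=40) → cum 300
Optimal location: km 44.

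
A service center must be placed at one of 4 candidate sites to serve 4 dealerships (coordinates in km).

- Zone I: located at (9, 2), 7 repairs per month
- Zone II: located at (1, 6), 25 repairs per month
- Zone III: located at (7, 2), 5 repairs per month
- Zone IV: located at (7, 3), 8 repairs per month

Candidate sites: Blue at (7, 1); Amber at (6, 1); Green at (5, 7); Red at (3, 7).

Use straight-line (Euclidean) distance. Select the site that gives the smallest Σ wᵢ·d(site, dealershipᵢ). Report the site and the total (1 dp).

Red, total 187.8 km

Total weighted distance at each candidate:
  Blue (7, 1): total = 231.9
  Amber (6, 1): total = 223.9
  Green (5, 7): total = 210.6
  Red (3, 7): total = 187.8
Minimum is at Red with total 187.8 km.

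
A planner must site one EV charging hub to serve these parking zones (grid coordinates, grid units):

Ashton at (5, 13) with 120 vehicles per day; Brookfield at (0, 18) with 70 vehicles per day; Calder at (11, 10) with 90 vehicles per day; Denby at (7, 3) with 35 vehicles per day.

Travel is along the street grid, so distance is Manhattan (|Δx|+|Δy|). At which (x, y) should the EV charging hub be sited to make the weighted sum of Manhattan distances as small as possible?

Manhattan distance separates: Σwᵢ(|x−xᵢ|+|y−yᵢ|) = Σwᵢ|x−xᵢ| + Σwᵢ|y−yᵢ|, so x and y are optimised independently as 1-D weighted medians.
Total weight W = 315; half = 157.5.
x-coordinate, sorted with cumulative weight:
  x=0 (Brookfield, w=70) cum 70
  x=5 (Ashton, w=120) cum 190  ← median
  x=7 (Denby, w=35) cum 225
  x=11 (Calder, w=90) cum 315
⇒ x* = 5
y-coordinate, sorted with cumulative weight:
  y=3 (Denby, w=35) cum 35
  y=10 (Calder, w=90) cum 125
  y=13 (Ashton, w=120) cum 245  ← median
  y=18 (Brookfield, w=70) cum 315
⇒ y* = 13

(5, 13)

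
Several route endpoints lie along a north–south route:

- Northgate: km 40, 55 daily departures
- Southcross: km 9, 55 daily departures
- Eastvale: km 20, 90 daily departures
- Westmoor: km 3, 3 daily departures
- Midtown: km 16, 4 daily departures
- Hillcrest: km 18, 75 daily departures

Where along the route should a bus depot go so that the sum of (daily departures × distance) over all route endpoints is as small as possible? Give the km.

x = 20

For a sum of weighted absolute distances on a line, the optimum is the weighted median (not the mean). Total weight W = 282; half-weight = 141.
Sort by position and accumulate weight:
  km 3 (Westmoor, w=3) → cum 3
  km 9 (Southcross, w=55) → cum 58
  km 16 (Midtown, w=4) → cum 62
  km 18 (Hillcrest, w=75) → cum 137
  km 20 (Eastvale, w=90) → cum 227  ≥ 141 → median here
  km 40 (Northgate, w=55) → cum 282
Optimal location: km 20.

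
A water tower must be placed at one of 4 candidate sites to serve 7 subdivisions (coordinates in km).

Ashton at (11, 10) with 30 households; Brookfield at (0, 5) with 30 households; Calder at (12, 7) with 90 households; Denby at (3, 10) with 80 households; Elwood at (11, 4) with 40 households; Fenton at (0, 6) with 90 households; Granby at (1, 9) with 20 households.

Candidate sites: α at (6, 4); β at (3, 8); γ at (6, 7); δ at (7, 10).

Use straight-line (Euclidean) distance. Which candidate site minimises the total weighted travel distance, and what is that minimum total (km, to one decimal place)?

β, total 2076.6 km

Total weighted distance at each candidate:
  α (6, 4): total = 2467.8
  β (3, 8): total = 2076.6
  γ (6, 7): total = 2132.5
  δ (7, 10): total = 2358.6
Minimum is at β with total 2076.6 km.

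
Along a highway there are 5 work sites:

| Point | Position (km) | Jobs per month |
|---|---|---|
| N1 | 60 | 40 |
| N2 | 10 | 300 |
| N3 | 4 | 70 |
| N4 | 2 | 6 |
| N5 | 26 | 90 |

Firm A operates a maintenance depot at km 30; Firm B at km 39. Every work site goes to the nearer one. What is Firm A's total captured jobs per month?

466

The indifferent point is the midpoint (30+39)/2 = 34.5; work sites left of it (closer to Firm A at 30) go to Firm A, those right go to Firm B.
  N4 at 2 (w=6) → Firm A
  N3 at 4 (w=70) → Firm A
  N2 at 10 (w=300) → Firm A
  N5 at 26 (w=90) → Firm A
  N1 at 60 (w=40) → Firm B
Firm A captures 466; Firm B captures 40.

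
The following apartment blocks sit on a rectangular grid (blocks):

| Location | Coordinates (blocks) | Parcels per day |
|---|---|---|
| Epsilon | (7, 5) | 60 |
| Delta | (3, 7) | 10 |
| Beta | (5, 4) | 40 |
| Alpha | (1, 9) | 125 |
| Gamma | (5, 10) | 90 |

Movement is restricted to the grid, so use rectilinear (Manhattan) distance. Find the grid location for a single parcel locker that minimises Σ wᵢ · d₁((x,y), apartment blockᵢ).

Manhattan distance separates: Σwᵢ(|x−xᵢ|+|y−yᵢ|) = Σwᵢ|x−xᵢ| + Σwᵢ|y−yᵢ|, so x and y are optimised independently as 1-D weighted medians.
Total weight W = 325; half = 162.5.
x-coordinate, sorted with cumulative weight:
  x=1 (Alpha, w=125) cum 125
  x=3 (Delta, w=10) cum 135
  x=5 (Beta, w=40) cum 175  ← median
  x=5 (Gamma, w=90) cum 265
  x=7 (Epsilon, w=60) cum 325
⇒ x* = 5
y-coordinate, sorted with cumulative weight:
  y=4 (Beta, w=40) cum 40
  y=5 (Epsilon, w=60) cum 100
  y=7 (Delta, w=10) cum 110
  y=9 (Alpha, w=125) cum 235  ← median
  y=10 (Gamma, w=90) cum 325
⇒ y* = 9

(5, 9)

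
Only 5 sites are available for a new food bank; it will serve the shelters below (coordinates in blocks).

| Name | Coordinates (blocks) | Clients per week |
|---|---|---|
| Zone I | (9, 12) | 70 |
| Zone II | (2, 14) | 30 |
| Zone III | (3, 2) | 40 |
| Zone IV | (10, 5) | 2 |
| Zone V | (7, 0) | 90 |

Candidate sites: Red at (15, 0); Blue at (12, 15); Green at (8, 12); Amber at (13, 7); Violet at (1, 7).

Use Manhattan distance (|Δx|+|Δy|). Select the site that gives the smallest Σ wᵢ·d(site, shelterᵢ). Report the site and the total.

Total weighted distance at each candidate:
  Red (15, 0): total = 3370
  Blue (12, 15): total = 3454
  Green (8, 12): total = 2098
  Amber (13, 7): total = 2950
  Violet (1, 7): total = 2622
Minimum is at Green with total 2098 blocks.

Green, total 2098 blocks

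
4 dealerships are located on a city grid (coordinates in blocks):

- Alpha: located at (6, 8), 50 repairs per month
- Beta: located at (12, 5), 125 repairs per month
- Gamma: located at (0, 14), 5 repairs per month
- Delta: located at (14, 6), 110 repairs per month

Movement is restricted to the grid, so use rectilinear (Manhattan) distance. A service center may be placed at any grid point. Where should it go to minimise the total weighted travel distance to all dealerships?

(12, 6)

Manhattan distance separates: Σwᵢ(|x−xᵢ|+|y−yᵢ|) = Σwᵢ|x−xᵢ| + Σwᵢ|y−yᵢ|, so x and y are optimised independently as 1-D weighted medians.
Total weight W = 290; half = 145.
x-coordinate, sorted with cumulative weight:
  x=0 (Gamma, w=5) cum 5
  x=6 (Alpha, w=50) cum 55
  x=12 (Beta, w=125) cum 180  ← median
  x=14 (Delta, w=110) cum 290
⇒ x* = 12
y-coordinate, sorted with cumulative weight:
  y=5 (Beta, w=125) cum 125
  y=6 (Delta, w=110) cum 235  ← median
  y=8 (Alpha, w=50) cum 285
  y=14 (Gamma, w=5) cum 290
⇒ y* = 6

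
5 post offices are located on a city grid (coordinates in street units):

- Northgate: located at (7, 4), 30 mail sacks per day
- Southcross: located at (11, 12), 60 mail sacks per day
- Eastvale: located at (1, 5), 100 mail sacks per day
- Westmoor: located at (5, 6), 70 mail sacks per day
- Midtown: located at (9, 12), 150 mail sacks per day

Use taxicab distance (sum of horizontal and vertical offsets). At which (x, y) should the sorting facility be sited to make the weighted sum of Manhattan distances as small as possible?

(9, 12)

Manhattan distance separates: Σwᵢ(|x−xᵢ|+|y−yᵢ|) = Σwᵢ|x−xᵢ| + Σwᵢ|y−yᵢ|, so x and y are optimised independently as 1-D weighted medians.
Total weight W = 410; half = 205.
x-coordinate, sorted with cumulative weight:
  x=1 (Eastvale, w=100) cum 100
  x=5 (Westmoor, w=70) cum 170
  x=7 (Northgate, w=30) cum 200
  x=9 (Midtown, w=150) cum 350  ← median
  x=11 (Southcross, w=60) cum 410
⇒ x* = 9
y-coordinate, sorted with cumulative weight:
  y=4 (Northgate, w=30) cum 30
  y=5 (Eastvale, w=100) cum 130
  y=6 (Westmoor, w=70) cum 200
  y=12 (Southcross, w=60) cum 260  ← median
  y=12 (Midtown, w=150) cum 410
⇒ y* = 12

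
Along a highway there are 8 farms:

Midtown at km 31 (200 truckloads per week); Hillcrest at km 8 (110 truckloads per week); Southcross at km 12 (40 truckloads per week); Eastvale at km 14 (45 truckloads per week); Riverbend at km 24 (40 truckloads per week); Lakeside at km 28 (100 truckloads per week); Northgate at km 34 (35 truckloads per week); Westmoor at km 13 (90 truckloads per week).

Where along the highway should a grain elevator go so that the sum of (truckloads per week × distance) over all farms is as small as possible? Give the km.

x = 28

For a sum of weighted absolute distances on a line, the optimum is the weighted median (not the mean). Total weight W = 660; half-weight = 330.
Sort by position and accumulate weight:
  km 8 (Hillcrest, w=110) → cum 110
  km 12 (Southcross, w=40) → cum 150
  km 13 (Westmoor, w=90) → cum 240
  km 14 (Eastvale, w=45) → cum 285
  km 24 (Riverbend, w=40) → cum 325
  km 28 (Lakeside, w=100) → cum 425  ≥ 330 → median here
  km 31 (Midtown, w=200) → cum 625
  km 34 (Northgate, w=35) → cum 660
Optimal location: km 28.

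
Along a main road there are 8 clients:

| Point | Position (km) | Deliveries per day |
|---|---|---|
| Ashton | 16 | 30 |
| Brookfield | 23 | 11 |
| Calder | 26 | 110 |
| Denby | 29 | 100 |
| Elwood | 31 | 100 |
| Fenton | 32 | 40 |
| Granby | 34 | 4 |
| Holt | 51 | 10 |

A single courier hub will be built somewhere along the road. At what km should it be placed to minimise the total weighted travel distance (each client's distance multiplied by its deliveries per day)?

For a sum of weighted absolute distances on a line, the optimum is the weighted median (not the mean). Total weight W = 405; half-weight = 202.5.
Sort by position and accumulate weight:
  km 16 (Ashton, w=30) → cum 30
  km 23 (Brookfield, w=11) → cum 41
  km 26 (Calder, w=110) → cum 151
  km 29 (Denby, w=100) → cum 251  ≥ 202.5 → median here
  km 31 (Elwood, w=100) → cum 351
  km 32 (Fenton, w=40) → cum 391
  km 34 (Granby, w=4) → cum 395
  km 51 (Holt, w=10) → cum 405
Optimal location: km 29.

x = 29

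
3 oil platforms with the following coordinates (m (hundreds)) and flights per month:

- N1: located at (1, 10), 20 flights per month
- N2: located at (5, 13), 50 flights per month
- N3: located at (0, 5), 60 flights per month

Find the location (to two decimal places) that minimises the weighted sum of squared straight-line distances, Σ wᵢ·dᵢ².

The minimiser of Σwᵢ‖p−pᵢ‖² is the weighted centroid p* = (Σwᵢpᵢ)/(Σwᵢ).
Σwᵢ = 130.
Σwᵢxᵢ = 20·1 + 50·5 + 60·0 = 270.
Σwᵢyᵢ = 20·10 + 50·13 + 60·5 = 1150.
x* = 270/130 = 2.08, y* = 1150/130 = 8.85.

(2.08, 8.85)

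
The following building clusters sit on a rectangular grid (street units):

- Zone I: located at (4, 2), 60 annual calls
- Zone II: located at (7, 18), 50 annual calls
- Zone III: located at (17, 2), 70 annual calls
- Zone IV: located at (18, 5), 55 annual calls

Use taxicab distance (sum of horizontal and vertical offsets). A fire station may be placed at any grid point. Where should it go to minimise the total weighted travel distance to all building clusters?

Manhattan distance separates: Σwᵢ(|x−xᵢ|+|y−yᵢ|) = Σwᵢ|x−xᵢ| + Σwᵢ|y−yᵢ|, so x and y are optimised independently as 1-D weighted medians.
Total weight W = 235; half = 117.5.
x-coordinate, sorted with cumulative weight:
  x=4 (Zone I, w=60) cum 60
  x=7 (Zone II, w=50) cum 110
  x=17 (Zone III, w=70) cum 180  ← median
  x=18 (Zone IV, w=55) cum 235
⇒ x* = 17
y-coordinate, sorted with cumulative weight:
  y=2 (Zone I, w=60) cum 60
  y=2 (Zone III, w=70) cum 130  ← median
  y=5 (Zone IV, w=55) cum 185
  y=18 (Zone II, w=50) cum 235
⇒ y* = 2

(17, 2)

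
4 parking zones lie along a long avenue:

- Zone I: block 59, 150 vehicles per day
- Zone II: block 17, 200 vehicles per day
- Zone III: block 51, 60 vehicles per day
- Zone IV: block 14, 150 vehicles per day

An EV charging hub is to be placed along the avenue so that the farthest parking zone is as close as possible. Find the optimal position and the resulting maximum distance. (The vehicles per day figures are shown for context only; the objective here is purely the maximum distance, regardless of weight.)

location 36.5, max distance 22.5

The 1-center on a line is the midpoint of the two extreme points: leftmost at 14, rightmost at 59.
Optimal location = (14 + 59)/2 = 36.5; maximum distance = (59 − 14)/2 = 22.5.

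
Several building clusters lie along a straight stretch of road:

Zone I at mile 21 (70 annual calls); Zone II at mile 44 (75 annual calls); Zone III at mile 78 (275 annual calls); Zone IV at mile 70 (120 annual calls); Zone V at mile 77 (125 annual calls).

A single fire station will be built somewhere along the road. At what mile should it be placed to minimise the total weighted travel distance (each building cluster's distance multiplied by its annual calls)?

x = 77

For a sum of weighted absolute distances on a line, the optimum is the weighted median (not the mean). Total weight W = 665; half-weight = 332.5.
Sort by position and accumulate weight:
  mile 21 (Zone I, w=70) → cum 70
  mile 44 (Zone II, w=75) → cum 145
  mile 70 (Zone IV, w=120) → cum 265
  mile 77 (Zone V, w=125) → cum 390  ≥ 332.5 → median here
  mile 78 (Zone III, w=275) → cum 665
Optimal location: mile 77.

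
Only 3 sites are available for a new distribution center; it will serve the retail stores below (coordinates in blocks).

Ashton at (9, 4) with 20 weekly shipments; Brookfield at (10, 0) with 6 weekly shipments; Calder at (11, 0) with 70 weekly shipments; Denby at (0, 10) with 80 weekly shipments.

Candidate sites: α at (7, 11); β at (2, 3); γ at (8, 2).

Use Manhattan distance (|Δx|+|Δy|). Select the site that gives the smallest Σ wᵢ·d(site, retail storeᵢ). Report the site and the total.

γ, total 1714 blocks

Total weighted distance at each candidate:
  α (7, 11): total = 1954
  β (2, 3): total = 1786
  γ (8, 2): total = 1714
Minimum is at γ with total 1714 blocks.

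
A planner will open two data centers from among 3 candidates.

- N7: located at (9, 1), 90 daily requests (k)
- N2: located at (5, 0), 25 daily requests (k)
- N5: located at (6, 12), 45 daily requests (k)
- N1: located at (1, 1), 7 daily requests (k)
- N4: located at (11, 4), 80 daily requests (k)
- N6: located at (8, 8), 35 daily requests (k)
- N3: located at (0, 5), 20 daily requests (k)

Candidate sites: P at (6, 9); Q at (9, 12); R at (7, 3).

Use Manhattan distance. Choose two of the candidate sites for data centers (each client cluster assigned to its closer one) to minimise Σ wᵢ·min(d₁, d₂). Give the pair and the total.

Evaluate every pair (each demand assigned to the nearer of the two):
  {P, R}: total = 1361
  {Q, R}: total = 1431
  {P, Q}: total = 2571
Best pair: {P, R} with total 1361.

{P, R}, total 1361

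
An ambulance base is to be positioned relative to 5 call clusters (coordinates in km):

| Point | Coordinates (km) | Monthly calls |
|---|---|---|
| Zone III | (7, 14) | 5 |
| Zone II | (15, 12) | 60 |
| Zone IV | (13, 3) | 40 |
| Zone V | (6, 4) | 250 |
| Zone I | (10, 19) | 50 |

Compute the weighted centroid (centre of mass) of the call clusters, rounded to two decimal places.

The minimiser of Σwᵢ‖p−pᵢ‖² is the weighted centroid p* = (Σwᵢpᵢ)/(Σwᵢ).
Σwᵢ = 405.
Σwᵢxᵢ = 5·7 + 60·15 + 40·13 + 250·6 + 50·10 = 3455.
Σwᵢyᵢ = 5·14 + 60·12 + 40·3 + 250·4 + 50·19 = 2860.
x* = 3455/405 = 8.53, y* = 2860/405 = 7.06.

(8.53, 7.06)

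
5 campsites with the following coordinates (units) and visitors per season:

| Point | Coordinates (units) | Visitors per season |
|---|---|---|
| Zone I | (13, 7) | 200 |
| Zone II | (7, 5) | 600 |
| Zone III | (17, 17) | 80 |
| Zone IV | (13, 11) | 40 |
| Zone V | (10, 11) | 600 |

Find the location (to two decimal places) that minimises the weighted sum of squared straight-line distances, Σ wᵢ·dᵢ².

(9.66, 8.42)

The minimiser of Σwᵢ‖p−pᵢ‖² is the weighted centroid p* = (Σwᵢpᵢ)/(Σwᵢ).
Σwᵢ = 1520.
Σwᵢxᵢ = 200·13 + 600·7 + 80·17 + 40·13 + 600·10 = 14680.
Σwᵢyᵢ = 200·7 + 600·5 + 80·17 + 40·11 + 600·11 = 12800.
x* = 14680/1520 = 9.66, y* = 12800/1520 = 8.42.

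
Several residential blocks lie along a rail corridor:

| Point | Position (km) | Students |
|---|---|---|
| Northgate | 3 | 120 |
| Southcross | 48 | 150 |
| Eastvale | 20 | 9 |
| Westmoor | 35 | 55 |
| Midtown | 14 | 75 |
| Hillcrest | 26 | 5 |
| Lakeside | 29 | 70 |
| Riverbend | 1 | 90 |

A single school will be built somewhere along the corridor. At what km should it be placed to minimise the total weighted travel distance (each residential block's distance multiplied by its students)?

x = 20

For a sum of weighted absolute distances on a line, the optimum is the weighted median (not the mean). Total weight W = 574; half-weight = 287.
Sort by position and accumulate weight:
  km 1 (Riverbend, w=90) → cum 90
  km 3 (Northgate, w=120) → cum 210
  km 14 (Midtown, w=75) → cum 285
  km 20 (Eastvale, w=9) → cum 294  ≥ 287 → median here
  km 26 (Hillcrest, w=5) → cum 299
  km 29 (Lakeside, w=70) → cum 369
  km 35 (Westmoor, w=55) → cum 424
  km 48 (Southcross, w=150) → cum 574
Optimal location: km 20.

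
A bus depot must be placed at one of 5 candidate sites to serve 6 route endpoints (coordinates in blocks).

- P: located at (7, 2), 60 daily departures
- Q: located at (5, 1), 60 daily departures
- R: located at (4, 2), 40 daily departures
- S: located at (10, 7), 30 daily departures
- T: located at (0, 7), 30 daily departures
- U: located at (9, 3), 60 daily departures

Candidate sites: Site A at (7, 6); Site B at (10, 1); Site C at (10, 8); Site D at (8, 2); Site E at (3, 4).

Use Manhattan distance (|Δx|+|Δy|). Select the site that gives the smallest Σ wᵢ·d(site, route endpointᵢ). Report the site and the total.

Site D, total 1180 blocks

Total weighted distance at each candidate:
  Site A (7, 6): total = 1600
  Site B (10, 1): total = 1660
  Site C (10, 8): total = 2460
  Site D (8, 2): total = 1180
  Site E (3, 4): total = 1680
Minimum is at Site D with total 1180 blocks.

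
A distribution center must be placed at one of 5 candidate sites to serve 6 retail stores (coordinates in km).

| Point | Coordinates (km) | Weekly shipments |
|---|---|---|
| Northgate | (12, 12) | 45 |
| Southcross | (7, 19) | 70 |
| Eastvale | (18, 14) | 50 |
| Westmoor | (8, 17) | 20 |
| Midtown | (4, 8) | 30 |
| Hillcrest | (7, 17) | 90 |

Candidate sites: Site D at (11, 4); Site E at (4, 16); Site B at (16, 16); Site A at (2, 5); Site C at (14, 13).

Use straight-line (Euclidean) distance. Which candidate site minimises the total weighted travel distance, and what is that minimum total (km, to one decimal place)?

Site E, total 2013.7 km

Total weighted distance at each candidate:
  Site D (11, 4): total = 3792.7
  Site E (4, 16): total = 2013.7
  Site B (16, 16): total = 2469.0
  Site A (2, 5): total = 4054.3
  Site C (14, 13): total = 2157.4
Minimum is at Site E with total 2013.7 km.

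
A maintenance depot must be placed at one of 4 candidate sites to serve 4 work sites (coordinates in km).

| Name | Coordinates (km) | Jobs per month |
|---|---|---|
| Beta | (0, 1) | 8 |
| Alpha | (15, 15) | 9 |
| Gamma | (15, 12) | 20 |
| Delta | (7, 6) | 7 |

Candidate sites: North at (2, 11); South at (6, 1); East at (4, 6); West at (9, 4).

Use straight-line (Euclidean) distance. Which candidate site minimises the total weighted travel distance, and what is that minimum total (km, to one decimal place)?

West, total 408.5 km

Total weighted distance at each candidate:
  North (2, 11): total = 514.3
  South (6, 1): total = 517.7
  East (4, 6): total = 450.7
  West (9, 4): total = 408.5
Minimum is at West with total 408.5 km.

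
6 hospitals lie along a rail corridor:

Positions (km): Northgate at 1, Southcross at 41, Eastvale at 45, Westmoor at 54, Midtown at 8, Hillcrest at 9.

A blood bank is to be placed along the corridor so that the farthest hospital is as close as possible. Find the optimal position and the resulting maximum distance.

location 27.5, max distance 26.5

The 1-center on a line is the midpoint of the two extreme points: leftmost at 1, rightmost at 54.
Optimal location = (1 + 54)/2 = 27.5; maximum distance = (54 − 1)/2 = 26.5.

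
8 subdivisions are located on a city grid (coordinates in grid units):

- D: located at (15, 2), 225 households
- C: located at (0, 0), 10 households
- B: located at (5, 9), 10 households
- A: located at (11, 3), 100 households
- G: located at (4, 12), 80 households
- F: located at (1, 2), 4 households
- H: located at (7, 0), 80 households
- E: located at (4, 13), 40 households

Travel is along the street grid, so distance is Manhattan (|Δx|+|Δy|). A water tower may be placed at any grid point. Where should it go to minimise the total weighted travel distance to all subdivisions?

(11, 2)

Manhattan distance separates: Σwᵢ(|x−xᵢ|+|y−yᵢ|) = Σwᵢ|x−xᵢ| + Σwᵢ|y−yᵢ|, so x and y are optimised independently as 1-D weighted medians.
Total weight W = 549; half = 274.5.
x-coordinate, sorted with cumulative weight:
  x=0 (C, w=10) cum 10
  x=1 (F, w=4) cum 14
  x=4 (G, w=80) cum 94
  x=4 (E, w=40) cum 134
  x=5 (B, w=10) cum 144
  x=7 (H, w=80) cum 224
  x=11 (A, w=100) cum 324  ← median
  x=15 (D, w=225) cum 549
⇒ x* = 11
y-coordinate, sorted with cumulative weight:
  y=0 (C, w=10) cum 10
  y=0 (H, w=80) cum 90
  y=2 (D, w=225) cum 315  ← median
  y=2 (F, w=4) cum 319
  y=3 (A, w=100) cum 419
  y=9 (B, w=10) cum 429
  y=12 (G, w=80) cum 509
  y=13 (E, w=40) cum 549
⇒ y* = 2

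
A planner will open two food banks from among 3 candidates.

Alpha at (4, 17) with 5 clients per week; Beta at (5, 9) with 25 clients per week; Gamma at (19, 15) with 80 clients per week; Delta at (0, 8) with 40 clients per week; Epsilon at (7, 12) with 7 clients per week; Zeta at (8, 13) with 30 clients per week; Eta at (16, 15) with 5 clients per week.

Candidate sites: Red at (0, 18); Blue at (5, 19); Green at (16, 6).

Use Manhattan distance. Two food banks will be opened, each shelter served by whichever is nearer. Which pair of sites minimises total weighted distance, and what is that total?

Evaluate every pair (each demand assigned to the nearer of the two):
  {Blue, Green}: total = 2243
  {Red, Green}: total = 2261
  {Red, Blue}: total = 2513
Best pair: {Blue, Green} with total 2243.

{Blue, Green}, total 2243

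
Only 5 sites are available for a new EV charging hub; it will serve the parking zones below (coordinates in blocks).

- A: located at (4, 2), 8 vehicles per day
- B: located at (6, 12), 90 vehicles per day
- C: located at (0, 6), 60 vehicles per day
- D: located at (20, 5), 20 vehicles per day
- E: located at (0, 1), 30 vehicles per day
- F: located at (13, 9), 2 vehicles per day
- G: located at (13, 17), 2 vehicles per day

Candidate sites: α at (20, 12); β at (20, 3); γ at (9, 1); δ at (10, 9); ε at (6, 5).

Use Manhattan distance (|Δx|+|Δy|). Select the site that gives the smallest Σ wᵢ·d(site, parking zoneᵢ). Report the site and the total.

ε, total 1730 blocks

Total weighted distance at each candidate:
  α (20, 12): total = 4142
  β (20, 3): total = 4354
  γ (9, 1): total = 2782
  δ (10, 9): total = 2362
  ε (6, 5): total = 1730
Minimum is at ε with total 1730 blocks.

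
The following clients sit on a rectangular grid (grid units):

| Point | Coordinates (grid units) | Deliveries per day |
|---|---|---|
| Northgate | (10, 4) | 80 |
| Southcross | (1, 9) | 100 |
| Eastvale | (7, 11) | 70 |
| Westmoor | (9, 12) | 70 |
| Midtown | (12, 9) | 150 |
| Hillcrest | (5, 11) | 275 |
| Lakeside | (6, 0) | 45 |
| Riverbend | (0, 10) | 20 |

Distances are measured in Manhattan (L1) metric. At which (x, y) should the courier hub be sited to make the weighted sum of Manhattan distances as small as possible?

(6, 11)

Manhattan distance separates: Σwᵢ(|x−xᵢ|+|y−yᵢ|) = Σwᵢ|x−xᵢ| + Σwᵢ|y−yᵢ|, so x and y are optimised independently as 1-D weighted medians.
Total weight W = 810; half = 405.
x-coordinate, sorted with cumulative weight:
  x=0 (Riverbend, w=20) cum 20
  x=1 (Southcross, w=100) cum 120
  x=5 (Hillcrest, w=275) cum 395
  x=6 (Lakeside, w=45) cum 440  ← median
  x=7 (Eastvale, w=70) cum 510
  x=9 (Westmoor, w=70) cum 580
  x=10 (Northgate, w=80) cum 660
  x=12 (Midtown, w=150) cum 810
⇒ x* = 6
y-coordinate, sorted with cumulative weight:
  y=0 (Lakeside, w=45) cum 45
  y=4 (Northgate, w=80) cum 125
  y=9 (Southcross, w=100) cum 225
  y=9 (Midtown, w=150) cum 375
  y=10 (Riverbend, w=20) cum 395
  y=11 (Eastvale, w=70) cum 465  ← median
  y=11 (Hillcrest, w=275) cum 740
  y=12 (Westmoor, w=70) cum 810
⇒ y* = 11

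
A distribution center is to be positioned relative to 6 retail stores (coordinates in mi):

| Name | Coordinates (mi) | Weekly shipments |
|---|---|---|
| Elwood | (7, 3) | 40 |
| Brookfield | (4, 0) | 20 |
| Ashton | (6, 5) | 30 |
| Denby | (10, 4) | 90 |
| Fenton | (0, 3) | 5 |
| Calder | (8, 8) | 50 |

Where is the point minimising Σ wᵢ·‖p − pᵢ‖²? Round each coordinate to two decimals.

(7.83, 4.45)

The minimiser of Σwᵢ‖p−pᵢ‖² is the weighted centroid p* = (Σwᵢpᵢ)/(Σwᵢ).
Σwᵢ = 235.
Σwᵢxᵢ = 40·7 + 20·4 + 30·6 + 90·10 + 5·0 + 50·8 = 1840.
Σwᵢyᵢ = 40·3 + 20·0 + 30·5 + 90·4 + 5·3 + 50·8 = 1045.
x* = 1840/235 = 7.83, y* = 1045/235 = 4.45.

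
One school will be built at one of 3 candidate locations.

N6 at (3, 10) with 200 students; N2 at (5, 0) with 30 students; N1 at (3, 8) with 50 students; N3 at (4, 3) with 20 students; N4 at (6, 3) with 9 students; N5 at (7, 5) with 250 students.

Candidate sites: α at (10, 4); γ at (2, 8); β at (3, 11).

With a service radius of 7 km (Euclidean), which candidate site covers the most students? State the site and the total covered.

Coverage radius r = 7 km; a point is covered iff (Δx)²+(Δy)² ≤ 7² = 49.
  α (10, 4): covers {N2, N3, N4, N5} → 309
  γ (2, 8): covers {N6, N1, N3, N4, N5} → 529
  β (3, 11): covers {N6, N1} → 250
Maximum coverage at γ: 529 students.

γ, covering 529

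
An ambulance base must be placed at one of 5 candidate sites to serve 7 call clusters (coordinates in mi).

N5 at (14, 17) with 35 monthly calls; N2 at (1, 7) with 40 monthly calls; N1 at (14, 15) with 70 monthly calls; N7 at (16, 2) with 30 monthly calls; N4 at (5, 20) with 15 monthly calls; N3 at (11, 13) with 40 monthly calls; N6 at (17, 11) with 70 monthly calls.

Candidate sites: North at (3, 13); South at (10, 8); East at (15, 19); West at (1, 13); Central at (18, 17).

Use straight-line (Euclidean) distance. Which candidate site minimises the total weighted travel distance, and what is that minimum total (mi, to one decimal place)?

Total weighted distance at each candidate:
  North (3, 13): total = 3375.3
  South (10, 8): total = 2457.9
  East (15, 19): total = 2631.8
  West (1, 13): total = 3844.4
  Central (18, 17): total = 2644.4
Minimum is at South with total 2457.9 mi.

South, total 2457.9 mi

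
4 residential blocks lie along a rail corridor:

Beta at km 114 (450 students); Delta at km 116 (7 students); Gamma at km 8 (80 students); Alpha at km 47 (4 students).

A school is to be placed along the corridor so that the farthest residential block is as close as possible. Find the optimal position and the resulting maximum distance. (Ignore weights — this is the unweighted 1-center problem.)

location 62, max distance 54

The 1-center on a line is the midpoint of the two extreme points: leftmost at 8, rightmost at 116.
Optimal location = (8 + 116)/2 = 62; maximum distance = (116 − 8)/2 = 54.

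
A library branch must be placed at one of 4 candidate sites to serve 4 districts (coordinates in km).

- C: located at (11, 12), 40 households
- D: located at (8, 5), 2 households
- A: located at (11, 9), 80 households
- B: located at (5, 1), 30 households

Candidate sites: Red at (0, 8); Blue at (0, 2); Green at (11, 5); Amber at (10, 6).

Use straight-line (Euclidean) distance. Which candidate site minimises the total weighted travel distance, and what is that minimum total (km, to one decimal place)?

Amber, total 712.9 km

Total weighted distance at each candidate:
  Red (0, 8): total = 1627.0
  Blue (0, 2): total = 1807.8
  Green (11, 5): total = 822.3
  Amber (10, 6): total = 712.9
Minimum is at Amber with total 712.9 km.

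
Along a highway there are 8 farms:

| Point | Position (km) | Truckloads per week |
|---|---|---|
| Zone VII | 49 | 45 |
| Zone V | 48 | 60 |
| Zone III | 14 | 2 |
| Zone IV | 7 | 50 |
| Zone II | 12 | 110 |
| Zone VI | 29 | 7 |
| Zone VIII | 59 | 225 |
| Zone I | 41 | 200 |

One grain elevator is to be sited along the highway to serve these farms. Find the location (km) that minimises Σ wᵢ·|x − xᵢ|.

x = 41

For a sum of weighted absolute distances on a line, the optimum is the weighted median (not the mean). Total weight W = 699; half-weight = 349.5.
Sort by position and accumulate weight:
  km 7 (Zone IV, w=50) → cum 50
  km 12 (Zone II, w=110) → cum 160
  km 14 (Zone III, w=2) → cum 162
  km 29 (Zone VI, w=7) → cum 169
  km 41 (Zone I, w=200) → cum 369  ≥ 349.5 → median here
  km 48 (Zone V, w=60) → cum 429
  km 49 (Zone VII, w=45) → cum 474
  km 59 (Zone VIII, w=225) → cum 699
Optimal location: km 41.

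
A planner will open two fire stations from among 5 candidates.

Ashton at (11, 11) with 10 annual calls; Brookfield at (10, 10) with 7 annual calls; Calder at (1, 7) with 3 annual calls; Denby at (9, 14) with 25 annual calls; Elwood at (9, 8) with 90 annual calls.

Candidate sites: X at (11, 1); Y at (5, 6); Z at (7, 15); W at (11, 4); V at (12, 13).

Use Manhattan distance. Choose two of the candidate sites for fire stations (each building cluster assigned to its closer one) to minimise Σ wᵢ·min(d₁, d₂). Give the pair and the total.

Evaluate every pair (each demand assigned to the nearer of the two):
  {Y, V}: total = 720
  {W, V}: total = 744
  {Y, Z}: total = 766
  {Z, W}: total = 773
  {Z, V}: total = 902
  {X, V}: total = 933
  {Y, W}: total = 974
  {X, W}: total = 998
  {X, Y}: total = 1018
  {X, Z}: total = 1063
Best pair: {Y, V} with total 720.

{Y, V}, total 720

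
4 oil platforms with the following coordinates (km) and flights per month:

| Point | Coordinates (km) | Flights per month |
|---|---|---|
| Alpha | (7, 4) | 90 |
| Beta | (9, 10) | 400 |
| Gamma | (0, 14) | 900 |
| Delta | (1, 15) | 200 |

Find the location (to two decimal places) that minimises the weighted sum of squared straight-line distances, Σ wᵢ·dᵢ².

(2.79, 12.55)

The minimiser of Σwᵢ‖p−pᵢ‖² is the weighted centroid p* = (Σwᵢpᵢ)/(Σwᵢ).
Σwᵢ = 1590.
Σwᵢxᵢ = 90·7 + 400·9 + 900·0 + 200·1 = 4430.
Σwᵢyᵢ = 90·4 + 400·10 + 900·14 + 200·15 = 19960.
x* = 4430/1590 = 2.79, y* = 19960/1590 = 12.55.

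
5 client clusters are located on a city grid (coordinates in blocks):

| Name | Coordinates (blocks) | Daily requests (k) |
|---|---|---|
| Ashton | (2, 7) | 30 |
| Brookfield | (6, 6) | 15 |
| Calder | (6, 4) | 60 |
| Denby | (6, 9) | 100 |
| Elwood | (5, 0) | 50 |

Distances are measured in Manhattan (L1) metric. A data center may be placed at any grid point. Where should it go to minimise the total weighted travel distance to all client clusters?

(6, 7)

Manhattan distance separates: Σwᵢ(|x−xᵢ|+|y−yᵢ|) = Σwᵢ|x−xᵢ| + Σwᵢ|y−yᵢ|, so x and y are optimised independently as 1-D weighted medians.
Total weight W = 255; half = 127.5.
x-coordinate, sorted with cumulative weight:
  x=2 (Ashton, w=30) cum 30
  x=5 (Elwood, w=50) cum 80
  x=6 (Brookfield, w=15) cum 95
  x=6 (Calder, w=60) cum 155  ← median
  x=6 (Denby, w=100) cum 255
⇒ x* = 6
y-coordinate, sorted with cumulative weight:
  y=0 (Elwood, w=50) cum 50
  y=4 (Calder, w=60) cum 110
  y=6 (Brookfield, w=15) cum 125
  y=7 (Ashton, w=30) cum 155  ← median
  y=9 (Denby, w=100) cum 255
⇒ y* = 7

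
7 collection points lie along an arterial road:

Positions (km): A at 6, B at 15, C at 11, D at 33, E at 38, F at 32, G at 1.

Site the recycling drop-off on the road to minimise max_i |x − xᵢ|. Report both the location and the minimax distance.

The 1-center on a line is the midpoint of the two extreme points: leftmost at 1, rightmost at 38.
Optimal location = (1 + 38)/2 = 19.5; maximum distance = (38 − 1)/2 = 18.5.

location 19.5, max distance 18.5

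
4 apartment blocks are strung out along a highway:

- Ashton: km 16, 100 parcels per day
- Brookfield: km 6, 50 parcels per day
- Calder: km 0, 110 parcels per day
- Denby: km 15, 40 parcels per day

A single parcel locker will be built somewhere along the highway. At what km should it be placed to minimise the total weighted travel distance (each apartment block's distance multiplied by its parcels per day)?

x = 6

For a sum of weighted absolute distances on a line, the optimum is the weighted median (not the mean). Total weight W = 300; half-weight = 150.
Sort by position and accumulate weight:
  km 0 (Calder, w=110) → cum 110
  km 6 (Brookfield, w=50) → cum 160  ≥ 150 → median here
  km 15 (Denby, w=40) → cum 200
  km 16 (Ashton, w=100) → cum 300
Optimal location: km 6.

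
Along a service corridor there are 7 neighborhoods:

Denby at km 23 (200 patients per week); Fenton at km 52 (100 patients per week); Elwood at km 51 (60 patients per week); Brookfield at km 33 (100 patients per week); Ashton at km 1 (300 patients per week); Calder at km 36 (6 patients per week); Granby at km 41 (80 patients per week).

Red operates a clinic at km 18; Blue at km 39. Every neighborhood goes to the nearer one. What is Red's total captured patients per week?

The indifferent point is the midpoint (18+39)/2 = 28.5; neighborhoods left of it (closer to Red at 18) go to Red, those right go to Blue.
  Ashton at 1 (w=300) → Red
  Denby at 23 (w=200) → Red
  Brookfield at 33 (w=100) → Blue
  Calder at 36 (w=6) → Blue
  Granby at 41 (w=80) → Blue
  Elwood at 51 (w=60) → Blue
  Fenton at 52 (w=100) → Blue
Red captures 500; Blue captures 346.

500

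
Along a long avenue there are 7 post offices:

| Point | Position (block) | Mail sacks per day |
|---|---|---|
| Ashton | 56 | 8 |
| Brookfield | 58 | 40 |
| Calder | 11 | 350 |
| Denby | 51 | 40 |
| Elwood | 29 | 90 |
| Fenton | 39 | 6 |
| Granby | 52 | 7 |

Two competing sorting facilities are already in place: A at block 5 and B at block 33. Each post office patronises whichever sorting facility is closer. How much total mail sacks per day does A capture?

The indifferent point is the midpoint (5+33)/2 = 19; post offices left of it (closer to A at 5) go to A, those right go to B.
  Calder at 11 (w=350) → A
  Elwood at 29 (w=90) → B
  Fenton at 39 (w=6) → B
  Denby at 51 (w=40) → B
  Granby at 52 (w=7) → B
  Ashton at 56 (w=8) → B
  Brookfield at 58 (w=40) → B
A captures 350; B captures 191.

350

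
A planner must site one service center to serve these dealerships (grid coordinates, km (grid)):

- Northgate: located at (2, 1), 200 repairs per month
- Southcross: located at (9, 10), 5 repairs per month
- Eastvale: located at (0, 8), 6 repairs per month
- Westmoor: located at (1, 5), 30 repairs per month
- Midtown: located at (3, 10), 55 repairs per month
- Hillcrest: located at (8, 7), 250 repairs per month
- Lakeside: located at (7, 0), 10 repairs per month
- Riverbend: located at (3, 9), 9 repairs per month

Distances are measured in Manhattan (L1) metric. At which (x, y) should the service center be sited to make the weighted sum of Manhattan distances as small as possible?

(3, 7)

Manhattan distance separates: Σwᵢ(|x−xᵢ|+|y−yᵢ|) = Σwᵢ|x−xᵢ| + Σwᵢ|y−yᵢ|, so x and y are optimised independently as 1-D weighted medians.
Total weight W = 565; half = 282.5.
x-coordinate, sorted with cumulative weight:
  x=0 (Eastvale, w=6) cum 6
  x=1 (Westmoor, w=30) cum 36
  x=2 (Northgate, w=200) cum 236
  x=3 (Midtown, w=55) cum 291  ← median
  x=3 (Riverbend, w=9) cum 300
  x=7 (Lakeside, w=10) cum 310
  x=8 (Hillcrest, w=250) cum 560
  x=9 (Southcross, w=5) cum 565
⇒ x* = 3
y-coordinate, sorted with cumulative weight:
  y=0 (Lakeside, w=10) cum 10
  y=1 (Northgate, w=200) cum 210
  y=5 (Westmoor, w=30) cum 240
  y=7 (Hillcrest, w=250) cum 490  ← median
  y=8 (Eastvale, w=6) cum 496
  y=9 (Riverbend, w=9) cum 505
  y=10 (Southcross, w=5) cum 510
  y=10 (Midtown, w=55) cum 565
⇒ y* = 7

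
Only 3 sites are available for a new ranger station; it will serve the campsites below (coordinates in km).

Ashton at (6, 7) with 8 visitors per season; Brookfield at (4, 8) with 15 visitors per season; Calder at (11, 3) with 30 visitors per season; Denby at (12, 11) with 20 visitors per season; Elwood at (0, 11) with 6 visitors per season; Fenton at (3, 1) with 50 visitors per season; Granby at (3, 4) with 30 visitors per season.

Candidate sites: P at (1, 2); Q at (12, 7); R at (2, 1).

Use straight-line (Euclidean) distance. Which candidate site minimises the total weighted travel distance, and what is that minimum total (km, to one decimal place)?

Total weighted distance at each candidate:
  P (1, 2): total = 993.9
  Q (12, 7): total = 1274.0
  R (2, 1): total = 932.4
Minimum is at R with total 932.4 km.

R, total 932.4 km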